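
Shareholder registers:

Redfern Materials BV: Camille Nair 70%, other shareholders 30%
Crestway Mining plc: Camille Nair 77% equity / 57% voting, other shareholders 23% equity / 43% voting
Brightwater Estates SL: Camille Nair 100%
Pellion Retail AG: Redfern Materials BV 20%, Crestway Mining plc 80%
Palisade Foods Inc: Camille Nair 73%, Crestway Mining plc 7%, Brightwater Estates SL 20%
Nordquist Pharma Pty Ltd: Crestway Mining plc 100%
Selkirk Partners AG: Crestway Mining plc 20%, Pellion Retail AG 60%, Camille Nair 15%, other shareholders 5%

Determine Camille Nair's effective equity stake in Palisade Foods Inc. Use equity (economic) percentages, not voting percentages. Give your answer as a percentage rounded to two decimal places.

98.39%

Camille reaches Palisade along 3 paths.
Direct stake: 73% = 73%.
Via Crestway: 77% × 7% = 5.39%.
Via Brightwater: 100% × 20% = 20%.
Total: 73% + 5.39% + 20% = 98.39%.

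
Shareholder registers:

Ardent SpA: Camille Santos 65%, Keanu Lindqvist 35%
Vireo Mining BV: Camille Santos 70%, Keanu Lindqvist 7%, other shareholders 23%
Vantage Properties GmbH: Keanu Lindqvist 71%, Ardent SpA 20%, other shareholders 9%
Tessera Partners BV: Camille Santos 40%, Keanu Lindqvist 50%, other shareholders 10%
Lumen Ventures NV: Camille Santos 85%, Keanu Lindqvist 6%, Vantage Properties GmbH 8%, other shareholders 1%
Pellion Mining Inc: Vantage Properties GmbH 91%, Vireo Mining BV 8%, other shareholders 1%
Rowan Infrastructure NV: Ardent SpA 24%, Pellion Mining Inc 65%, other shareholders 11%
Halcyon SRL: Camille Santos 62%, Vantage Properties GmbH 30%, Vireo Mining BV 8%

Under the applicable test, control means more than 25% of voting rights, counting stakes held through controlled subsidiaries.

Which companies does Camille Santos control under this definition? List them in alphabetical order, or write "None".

Ardent SpA, Halcyon SRL, Lumen Ventures NV, Tessera Partners BV, Vireo Mining BV

Camille holds 65% of Ardent, so Camille controls Ardent.
Camille holds 70% of Vireo, so Camille controls Vireo.
Camille holds 40% of Tessera, so Camille controls Tessera.
Camille holds 85% of Lumen, so Camille controls Lumen.
Camille and Vireo together hold 62% + 8% = 70% of Halcyon, so Camille controls Halcyon.
No other company's threshold is met.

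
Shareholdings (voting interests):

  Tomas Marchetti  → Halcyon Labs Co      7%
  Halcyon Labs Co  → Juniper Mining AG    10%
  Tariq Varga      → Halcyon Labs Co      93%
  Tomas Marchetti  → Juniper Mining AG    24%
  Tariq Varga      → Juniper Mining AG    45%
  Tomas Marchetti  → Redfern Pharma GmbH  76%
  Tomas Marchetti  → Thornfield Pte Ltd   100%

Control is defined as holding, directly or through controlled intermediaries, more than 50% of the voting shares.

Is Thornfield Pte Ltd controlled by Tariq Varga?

Tariq holds 93% of Halcyon, so Tariq controls Halcyon.
Halcyon and Tariq together hold 10% + 45% = 55% of Juniper, so Tariq controls Juniper.
Neither Tariq nor any entity Tariq controls holds any voting interest in Thornfield.
So Tariq does not control Thornfield.

No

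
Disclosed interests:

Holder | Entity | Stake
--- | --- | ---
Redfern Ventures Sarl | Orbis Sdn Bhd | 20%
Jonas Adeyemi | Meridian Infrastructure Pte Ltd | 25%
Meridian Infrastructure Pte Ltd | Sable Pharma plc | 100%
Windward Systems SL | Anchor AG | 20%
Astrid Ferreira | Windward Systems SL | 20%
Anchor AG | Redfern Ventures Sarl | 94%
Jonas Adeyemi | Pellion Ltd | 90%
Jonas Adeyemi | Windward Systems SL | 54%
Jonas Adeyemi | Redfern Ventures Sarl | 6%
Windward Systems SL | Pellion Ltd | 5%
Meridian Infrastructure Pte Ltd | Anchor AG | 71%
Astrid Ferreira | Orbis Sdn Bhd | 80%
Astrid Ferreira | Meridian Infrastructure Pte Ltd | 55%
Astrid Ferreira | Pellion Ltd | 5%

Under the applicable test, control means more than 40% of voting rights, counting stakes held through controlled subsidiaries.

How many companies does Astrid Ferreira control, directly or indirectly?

Astrid holds 55% of Meridian, so Astrid controls Meridian.
Meridian holds 71% of Anchor, so Astrid controls Anchor.
Anchor holds 94% of Redfern, so Astrid controls Redfern.
Astrid and Redfern together hold 80% + 20% = 100% of Orbis, so Astrid controls Orbis.
Meridian holds 100% of Sable, so Astrid controls Sable.
No other company's threshold is met.
Astrid controls 5 companies.

5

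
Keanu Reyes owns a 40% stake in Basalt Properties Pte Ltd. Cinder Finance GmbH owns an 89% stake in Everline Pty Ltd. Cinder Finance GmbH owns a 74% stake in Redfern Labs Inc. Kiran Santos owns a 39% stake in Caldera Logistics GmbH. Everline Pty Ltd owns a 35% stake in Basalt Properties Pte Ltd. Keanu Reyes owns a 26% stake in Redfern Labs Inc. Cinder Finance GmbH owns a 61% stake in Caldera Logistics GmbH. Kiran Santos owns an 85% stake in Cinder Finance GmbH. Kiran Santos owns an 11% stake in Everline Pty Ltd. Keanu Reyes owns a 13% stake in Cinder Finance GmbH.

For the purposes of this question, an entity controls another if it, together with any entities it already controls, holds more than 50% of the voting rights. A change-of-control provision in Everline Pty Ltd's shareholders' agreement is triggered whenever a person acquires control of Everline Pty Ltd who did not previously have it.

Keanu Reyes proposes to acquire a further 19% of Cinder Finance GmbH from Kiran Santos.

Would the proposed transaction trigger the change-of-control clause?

The purchase adds only to Keanu's holdings (Kiran's stake shrinks), so Keanu is the only person who could newly come to control Everline.
Keanu's largest direct stake is 40% in Basalt, which does not meet the threshold, so Keanu controls no company.
Neither Keanu nor any entity Keanu controls holds any voting interest in Everline.
So before the transaction, Keanu does not control Everline.
After the purchase, Keanu's direct stake in Cinder rises to 13% + 19% = 32%, and Kiran's stake falls to 66%.
Keanu's side now holds 32% of Cinder, not > 50%, so Keanu still does not control Cinder.
After the transaction, neither Keanu nor any entity Keanu controls holds a voting interest in Everline, so Keanu still does not control it.
No new person acquires control, so the clause is not triggered.

No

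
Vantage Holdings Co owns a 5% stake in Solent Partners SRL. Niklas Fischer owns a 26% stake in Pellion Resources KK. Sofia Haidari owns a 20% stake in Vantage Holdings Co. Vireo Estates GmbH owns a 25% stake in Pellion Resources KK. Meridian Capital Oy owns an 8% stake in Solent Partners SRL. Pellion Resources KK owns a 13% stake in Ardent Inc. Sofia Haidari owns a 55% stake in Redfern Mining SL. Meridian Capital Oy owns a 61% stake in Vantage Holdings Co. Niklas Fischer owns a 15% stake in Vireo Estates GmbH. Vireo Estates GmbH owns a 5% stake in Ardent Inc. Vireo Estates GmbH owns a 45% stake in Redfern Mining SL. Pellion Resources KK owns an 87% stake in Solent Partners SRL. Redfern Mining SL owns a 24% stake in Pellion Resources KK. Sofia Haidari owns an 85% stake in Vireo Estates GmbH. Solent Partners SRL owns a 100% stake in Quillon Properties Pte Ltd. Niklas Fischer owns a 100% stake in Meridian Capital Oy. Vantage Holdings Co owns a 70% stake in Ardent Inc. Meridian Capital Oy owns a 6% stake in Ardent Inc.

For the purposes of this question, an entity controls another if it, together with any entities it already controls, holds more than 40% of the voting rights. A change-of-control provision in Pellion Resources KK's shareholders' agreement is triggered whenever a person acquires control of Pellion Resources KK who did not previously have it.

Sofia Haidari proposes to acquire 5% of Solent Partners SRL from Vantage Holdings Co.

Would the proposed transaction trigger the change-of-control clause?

The purchase adds only to Sofia's holdings (Vantage's stake shrinks), so Sofia is the only person who could newly come to control Pellion.
Sofia holds 85% of Vireo, so Sofia controls Vireo.
Sofia and Vireo together hold 55% + 45% = 100% of Redfern, so Sofia controls Redfern.
Redfern and Vireo together hold 24% + 25% = 49% of Pellion, so Sofia controls Pellion.
So Sofia already controls Pellion before the transaction.
After the purchase, Sofia holds 5% of Solent directly, and Vantage's stake falls to 0%.
Sofia controlled Pellion already, so this is not a new person acquiring control; every other person's position is unchanged or reduced.
No new person acquires control, so the clause is not triggered.

No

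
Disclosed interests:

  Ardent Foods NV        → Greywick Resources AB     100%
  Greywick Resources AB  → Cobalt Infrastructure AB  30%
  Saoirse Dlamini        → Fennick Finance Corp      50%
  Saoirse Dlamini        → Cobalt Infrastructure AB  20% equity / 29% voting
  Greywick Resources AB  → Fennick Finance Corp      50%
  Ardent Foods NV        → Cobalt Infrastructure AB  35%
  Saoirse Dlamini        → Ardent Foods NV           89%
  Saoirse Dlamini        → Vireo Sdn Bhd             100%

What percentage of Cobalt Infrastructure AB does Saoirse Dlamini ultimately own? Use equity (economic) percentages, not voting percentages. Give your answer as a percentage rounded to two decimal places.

77.85%

Saoirse reaches Cobalt along 3 paths.
Via Ardent: 89% × 35% = 31.15%.
Direct stake: 20% = 20%.
Via Ardent → Greywick: 89% × 100% × 30% = 26.7%.
Total: 31.15% + 20% + 26.7% = 77.85%.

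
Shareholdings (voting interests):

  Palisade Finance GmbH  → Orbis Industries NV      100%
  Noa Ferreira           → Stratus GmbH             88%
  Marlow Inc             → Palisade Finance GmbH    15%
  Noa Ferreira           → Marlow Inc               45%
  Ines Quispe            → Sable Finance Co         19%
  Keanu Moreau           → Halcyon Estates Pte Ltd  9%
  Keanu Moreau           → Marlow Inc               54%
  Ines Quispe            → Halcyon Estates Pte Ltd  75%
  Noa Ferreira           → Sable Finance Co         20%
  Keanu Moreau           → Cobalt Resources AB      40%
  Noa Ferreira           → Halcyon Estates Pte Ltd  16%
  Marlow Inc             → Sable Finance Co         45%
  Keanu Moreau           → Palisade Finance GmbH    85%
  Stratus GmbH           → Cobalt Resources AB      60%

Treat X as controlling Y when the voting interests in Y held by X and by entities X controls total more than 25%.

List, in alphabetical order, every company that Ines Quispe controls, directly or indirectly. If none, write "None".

Ines holds 75% of Halcyon, so Ines controls Halcyon.
No other company's threshold is met.

Halcyon Estates Pte Ltd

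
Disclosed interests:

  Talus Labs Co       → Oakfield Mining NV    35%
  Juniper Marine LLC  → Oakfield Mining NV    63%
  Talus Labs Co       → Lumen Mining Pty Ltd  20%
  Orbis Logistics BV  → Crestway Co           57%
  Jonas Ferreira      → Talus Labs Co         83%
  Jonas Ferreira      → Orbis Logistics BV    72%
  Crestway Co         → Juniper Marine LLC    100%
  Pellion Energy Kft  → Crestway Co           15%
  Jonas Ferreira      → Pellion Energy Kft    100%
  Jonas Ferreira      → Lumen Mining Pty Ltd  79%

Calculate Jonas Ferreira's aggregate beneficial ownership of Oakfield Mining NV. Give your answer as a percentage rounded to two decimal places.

64.36%

Jonas reaches Oakfield along 3 paths.
Via Talus: 83% × 35% = 29.05%.
Via Pellion → Crestway → Juniper: 100% × 15% × 100% × 63% = 9.45%.
Via Orbis → Crestway → Juniper: 72% × 57% × 100% × 63% = 25.8552%.
Total: 29.05% + 9.45% + 25.8552% = 64.3552%.
Rounded: 64.36%.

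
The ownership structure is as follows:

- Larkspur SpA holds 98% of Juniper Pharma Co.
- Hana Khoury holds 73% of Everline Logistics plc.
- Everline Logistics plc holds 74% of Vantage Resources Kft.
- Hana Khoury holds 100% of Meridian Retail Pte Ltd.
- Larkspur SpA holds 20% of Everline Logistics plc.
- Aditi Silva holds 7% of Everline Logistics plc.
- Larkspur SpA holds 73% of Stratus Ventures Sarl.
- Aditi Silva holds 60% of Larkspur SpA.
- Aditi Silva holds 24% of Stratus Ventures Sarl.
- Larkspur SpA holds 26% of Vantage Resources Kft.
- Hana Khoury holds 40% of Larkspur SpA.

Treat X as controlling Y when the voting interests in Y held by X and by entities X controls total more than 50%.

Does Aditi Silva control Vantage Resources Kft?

Aditi holds 60% of Larkspur, so Aditi controls Larkspur.
Larkspur holds 98% of Juniper, so Aditi controls Juniper.
Aditi and Larkspur together hold 24% + 73% = 97% of Stratus, so Aditi controls Stratus.
In Vantage, Aditi's side holds only 26%, not > 50%.
So Aditi does not control Vantage.

No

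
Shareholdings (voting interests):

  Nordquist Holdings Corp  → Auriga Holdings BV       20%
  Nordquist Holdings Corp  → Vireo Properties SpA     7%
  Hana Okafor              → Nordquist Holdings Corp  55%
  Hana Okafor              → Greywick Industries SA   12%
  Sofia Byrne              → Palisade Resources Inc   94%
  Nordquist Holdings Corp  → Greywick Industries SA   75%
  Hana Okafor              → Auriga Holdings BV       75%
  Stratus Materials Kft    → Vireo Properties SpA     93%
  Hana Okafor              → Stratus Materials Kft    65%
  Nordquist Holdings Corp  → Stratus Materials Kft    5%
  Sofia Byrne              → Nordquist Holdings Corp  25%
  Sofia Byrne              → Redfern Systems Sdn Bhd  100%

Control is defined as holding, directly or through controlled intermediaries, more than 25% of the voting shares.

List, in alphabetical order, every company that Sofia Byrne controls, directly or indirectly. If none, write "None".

Sofia holds 94% of Palisade, so Sofia controls Palisade.
Sofia holds 100% of Redfern, so Sofia controls Redfern.
No other company's threshold is met.

Palisade Resources Inc, Redfern Systems Sdn Bhd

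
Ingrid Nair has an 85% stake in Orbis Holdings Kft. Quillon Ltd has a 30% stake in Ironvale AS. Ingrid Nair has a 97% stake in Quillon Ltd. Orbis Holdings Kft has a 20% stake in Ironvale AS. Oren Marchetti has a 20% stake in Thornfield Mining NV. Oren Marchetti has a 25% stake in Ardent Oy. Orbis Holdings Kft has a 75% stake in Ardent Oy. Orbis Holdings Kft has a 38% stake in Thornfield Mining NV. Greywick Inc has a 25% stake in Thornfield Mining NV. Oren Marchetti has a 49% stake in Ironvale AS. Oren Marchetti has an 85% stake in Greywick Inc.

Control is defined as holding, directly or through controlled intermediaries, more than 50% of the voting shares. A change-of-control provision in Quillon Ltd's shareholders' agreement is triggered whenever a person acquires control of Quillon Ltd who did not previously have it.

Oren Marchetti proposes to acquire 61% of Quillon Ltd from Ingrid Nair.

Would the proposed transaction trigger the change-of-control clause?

The purchase adds only to Oren's holdings (Ingrid's stake shrinks), so Oren is the only person who could newly come to control Quillon.
Oren holds 85% of Greywick, so Oren controls Greywick.
Neither Oren nor any entity Oren controls holds any voting interest in Quillon.
So before the transaction, Oren does not control Quillon.
After the purchase, Oren holds 61% of Quillon directly, and Ingrid's stake falls to 36%.
Oren holds 61% of Quillon, so Oren controls Quillon.
Oren did not control Quillon before and does after, so the clause is triggered.

Yes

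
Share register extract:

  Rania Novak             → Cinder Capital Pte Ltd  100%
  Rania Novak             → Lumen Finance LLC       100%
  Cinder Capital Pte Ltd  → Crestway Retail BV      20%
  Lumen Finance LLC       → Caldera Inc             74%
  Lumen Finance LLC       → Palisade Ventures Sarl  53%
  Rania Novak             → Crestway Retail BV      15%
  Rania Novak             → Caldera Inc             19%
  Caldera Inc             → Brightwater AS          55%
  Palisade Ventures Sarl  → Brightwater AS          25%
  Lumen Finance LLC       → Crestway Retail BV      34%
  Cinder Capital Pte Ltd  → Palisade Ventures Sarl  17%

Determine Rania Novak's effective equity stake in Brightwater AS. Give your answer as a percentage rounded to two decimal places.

Rania reaches Brightwater along 4 paths.
Via Lumen → Palisade: 100% × 53% × 25% = 13.25%.
Via Cinder → Palisade: 100% × 17% × 25% = 4.25%.
Via Lumen → Caldera: 100% × 74% × 55% = 40.7%.
Via Caldera: 19% × 55% = 10.45%.
Total: 13.25% + 4.25% + 40.7% + 10.45% = 68.65%.

68.65%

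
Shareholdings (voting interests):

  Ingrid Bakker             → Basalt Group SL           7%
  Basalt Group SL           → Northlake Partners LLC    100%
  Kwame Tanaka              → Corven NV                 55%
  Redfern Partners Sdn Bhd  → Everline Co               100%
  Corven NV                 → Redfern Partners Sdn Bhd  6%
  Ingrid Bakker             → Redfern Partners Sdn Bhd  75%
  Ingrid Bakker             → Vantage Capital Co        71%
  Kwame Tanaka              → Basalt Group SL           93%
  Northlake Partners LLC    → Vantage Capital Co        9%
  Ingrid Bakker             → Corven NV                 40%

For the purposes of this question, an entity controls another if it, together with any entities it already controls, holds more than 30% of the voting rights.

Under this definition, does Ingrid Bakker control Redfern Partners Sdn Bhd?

Yes

Ingrid holds 40% of Corven, so Ingrid controls Corven.
Ingrid and Corven together hold 75% + 6% = 81% of Redfern, so Ingrid controls Redfern.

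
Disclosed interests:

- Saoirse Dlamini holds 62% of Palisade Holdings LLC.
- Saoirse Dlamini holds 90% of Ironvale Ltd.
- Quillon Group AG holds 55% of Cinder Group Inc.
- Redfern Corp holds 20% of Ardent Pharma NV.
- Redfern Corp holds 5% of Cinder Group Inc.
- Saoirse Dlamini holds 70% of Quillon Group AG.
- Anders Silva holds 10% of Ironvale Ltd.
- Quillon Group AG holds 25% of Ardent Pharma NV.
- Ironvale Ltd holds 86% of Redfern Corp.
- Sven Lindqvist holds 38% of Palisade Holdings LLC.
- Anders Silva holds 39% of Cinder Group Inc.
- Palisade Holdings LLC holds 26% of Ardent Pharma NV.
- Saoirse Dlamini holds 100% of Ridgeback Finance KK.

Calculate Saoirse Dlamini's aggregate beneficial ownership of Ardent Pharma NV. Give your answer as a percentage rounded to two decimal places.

Saoirse reaches Ardent along 3 paths.
Via Ironvale → Redfern: 90% × 86% × 20% = 15.48%.
Via Quillon: 70% × 25% = 17.5%.
Via Palisade: 62% × 26% = 16.12%.
Total: 15.48% + 17.5% + 16.12% = 49.1%.
Rounded: 49.10%.

49.10%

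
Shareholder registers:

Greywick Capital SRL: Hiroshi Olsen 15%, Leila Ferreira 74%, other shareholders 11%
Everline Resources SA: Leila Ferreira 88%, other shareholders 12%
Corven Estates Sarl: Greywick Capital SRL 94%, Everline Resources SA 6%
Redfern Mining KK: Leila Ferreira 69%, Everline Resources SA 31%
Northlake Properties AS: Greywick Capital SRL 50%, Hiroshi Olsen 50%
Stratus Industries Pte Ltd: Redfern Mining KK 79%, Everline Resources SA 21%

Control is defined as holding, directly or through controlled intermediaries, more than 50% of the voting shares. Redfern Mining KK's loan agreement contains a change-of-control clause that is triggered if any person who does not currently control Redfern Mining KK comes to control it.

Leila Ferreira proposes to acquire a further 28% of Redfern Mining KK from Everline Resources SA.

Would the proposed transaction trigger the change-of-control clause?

The purchase adds only to Leila's holdings (Everline's stake shrinks), so Leila is the only person who could newly come to control Redfern.
Leila holds 88% of Everline, so Leila controls Everline.
Leila and Everline together hold 69% + 31% = 100% of Redfern, so Leila controls Redfern.
So Leila already controls Redfern before the transaction.
After the purchase, Leila's direct stake in Redfern rises to 69% + 28% = 97%, and Everline's stake falls to 3%.
Leila controlled Redfern already, so this is not a new person acquiring control; every other person's position is unchanged or reduced.
No new person acquires control, so the clause is not triggered.

No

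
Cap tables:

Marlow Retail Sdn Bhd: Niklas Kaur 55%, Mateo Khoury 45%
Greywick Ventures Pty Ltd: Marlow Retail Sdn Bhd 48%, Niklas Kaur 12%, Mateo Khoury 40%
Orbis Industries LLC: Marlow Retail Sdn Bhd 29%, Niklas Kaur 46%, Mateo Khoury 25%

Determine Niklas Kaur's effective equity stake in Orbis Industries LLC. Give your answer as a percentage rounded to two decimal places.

61.95%

Niklas reaches Orbis along 2 paths.
Via Marlow: 55% × 29% = 15.95%.
Direct stake: 46% = 46%.
Total: 15.95% + 46% = 61.95%.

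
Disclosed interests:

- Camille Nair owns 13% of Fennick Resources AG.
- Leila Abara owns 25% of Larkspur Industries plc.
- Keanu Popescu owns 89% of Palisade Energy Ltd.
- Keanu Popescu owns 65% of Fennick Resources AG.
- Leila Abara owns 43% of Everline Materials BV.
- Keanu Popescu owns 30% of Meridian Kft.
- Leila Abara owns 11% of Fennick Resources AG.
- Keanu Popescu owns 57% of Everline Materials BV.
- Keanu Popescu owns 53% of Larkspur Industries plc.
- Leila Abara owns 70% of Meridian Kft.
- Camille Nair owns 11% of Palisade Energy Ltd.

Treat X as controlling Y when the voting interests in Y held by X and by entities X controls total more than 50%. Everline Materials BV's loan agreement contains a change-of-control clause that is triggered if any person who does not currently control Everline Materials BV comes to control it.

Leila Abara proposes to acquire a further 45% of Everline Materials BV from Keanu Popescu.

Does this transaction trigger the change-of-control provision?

Yes

The purchase adds only to Leila's holdings (Keanu's stake shrinks), so Leila is the only person who could newly come to control Everline.
Leila holds 70% of Meridian, so Leila controls Meridian.
In Everline, Leila's side holds only 43%, not > 50%.
So before the transaction, Leila does not control Everline.
After the purchase, Leila's direct stake in Everline rises to 43% + 45% = 88%, and Keanu's stake falls to 12%.
Leila holds 88% of Everline, so Leila controls Everline.
Leila did not control Everline before and does after, so the clause is triggered.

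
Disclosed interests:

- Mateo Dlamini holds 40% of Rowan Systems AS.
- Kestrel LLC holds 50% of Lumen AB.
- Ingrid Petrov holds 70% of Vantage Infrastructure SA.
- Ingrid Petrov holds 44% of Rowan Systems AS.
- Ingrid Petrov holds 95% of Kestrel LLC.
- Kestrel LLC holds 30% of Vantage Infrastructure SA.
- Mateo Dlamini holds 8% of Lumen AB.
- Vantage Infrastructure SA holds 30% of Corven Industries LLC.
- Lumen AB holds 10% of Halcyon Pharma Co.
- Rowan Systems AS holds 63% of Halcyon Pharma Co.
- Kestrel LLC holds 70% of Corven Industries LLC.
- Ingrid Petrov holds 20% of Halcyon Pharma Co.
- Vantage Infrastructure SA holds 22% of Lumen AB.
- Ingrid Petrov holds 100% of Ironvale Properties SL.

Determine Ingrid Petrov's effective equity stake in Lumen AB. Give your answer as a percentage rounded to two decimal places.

69.17%

Ingrid reaches Lumen along 3 paths.
Via Vantage: 70% × 22% = 15.4%.
Via Kestrel → Vantage: 95% × 30% × 22% = 6.27%.
Via Kestrel: 95% × 50% = 47.5%.
Total: 15.4% + 6.27% + 47.5% = 69.17%.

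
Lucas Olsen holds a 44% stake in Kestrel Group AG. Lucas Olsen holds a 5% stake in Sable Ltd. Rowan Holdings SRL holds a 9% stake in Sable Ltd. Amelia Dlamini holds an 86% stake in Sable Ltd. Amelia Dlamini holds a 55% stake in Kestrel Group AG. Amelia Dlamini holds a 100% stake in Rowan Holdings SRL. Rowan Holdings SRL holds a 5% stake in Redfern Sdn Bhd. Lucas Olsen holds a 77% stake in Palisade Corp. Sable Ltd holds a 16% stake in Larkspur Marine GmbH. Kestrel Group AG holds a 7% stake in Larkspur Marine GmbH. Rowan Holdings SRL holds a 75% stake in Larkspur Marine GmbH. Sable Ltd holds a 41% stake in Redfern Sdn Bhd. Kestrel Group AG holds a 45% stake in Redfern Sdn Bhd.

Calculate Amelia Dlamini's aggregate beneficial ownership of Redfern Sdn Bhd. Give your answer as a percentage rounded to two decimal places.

68.70%

Amelia reaches Redfern along 4 paths.
Via Rowan → Sable: 100% × 9% × 41% = 3.69%.
Via Sable: 86% × 41% = 35.26%.
Via Kestrel: 55% × 45% = 24.75%.
Via Rowan: 100% × 5% = 5%.
Total: 3.69% + 35.26% + 24.75% + 5% = 68.7%.
Rounded: 68.70%.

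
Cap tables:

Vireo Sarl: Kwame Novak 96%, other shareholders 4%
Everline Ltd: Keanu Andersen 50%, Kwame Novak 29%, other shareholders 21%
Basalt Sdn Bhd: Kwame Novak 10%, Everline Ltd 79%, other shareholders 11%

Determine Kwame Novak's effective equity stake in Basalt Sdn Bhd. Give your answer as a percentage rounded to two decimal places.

Kwame reaches Basalt along 2 paths.
Direct stake: 10% = 10%.
Via Everline: 29% × 79% = 22.91%.
Total: 10% + 22.91% = 32.91%.

32.91%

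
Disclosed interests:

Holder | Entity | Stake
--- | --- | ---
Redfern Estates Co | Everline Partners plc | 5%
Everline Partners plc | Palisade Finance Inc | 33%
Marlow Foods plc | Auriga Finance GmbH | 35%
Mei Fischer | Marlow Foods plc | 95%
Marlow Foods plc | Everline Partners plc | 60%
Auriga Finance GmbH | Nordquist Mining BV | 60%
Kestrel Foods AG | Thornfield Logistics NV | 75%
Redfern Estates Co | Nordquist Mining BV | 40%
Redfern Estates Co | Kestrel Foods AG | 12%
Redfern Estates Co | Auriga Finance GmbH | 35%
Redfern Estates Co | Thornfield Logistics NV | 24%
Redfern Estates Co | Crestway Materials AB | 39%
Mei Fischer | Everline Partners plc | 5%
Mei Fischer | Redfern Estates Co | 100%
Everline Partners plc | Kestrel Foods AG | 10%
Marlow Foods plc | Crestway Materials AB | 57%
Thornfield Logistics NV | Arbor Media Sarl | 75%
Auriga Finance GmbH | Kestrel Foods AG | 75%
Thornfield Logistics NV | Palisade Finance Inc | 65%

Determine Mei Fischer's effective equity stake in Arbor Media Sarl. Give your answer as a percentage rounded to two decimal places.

57.31%

Mei reaches Arbor along 7 paths.
Via Redfern → Thornfield: 100% × 24% × 75% = 18%.
Via Everline → Kestrel → Thornfield: 5% × 10% × 75% × 75% = 0.28125%.
Via Redfern → Everline → Kestrel → Thornfield: 100% × 5% × 10% × 75% × 75% = 0.28125%.
Via Marlow → Everline → Kestrel → Thornfield: 95% × 60% × 10% × 75% × 75% = 3.20625%.
Via Marlow → Auriga → Kestrel → Thornfield: 95% × 35% × 75% × 75% × 75% = 14.02734375%.
Via Redfern → Auriga → Kestrel → Thornfield: 100% × 35% × 75% × 75% × 75% = 14.765625%.
Via Redfern → Kestrel → Thornfield: 100% × 12% × 75% × 75% = 6.75%.
Total: 18% + 0.28125% + 0.28125% + 3.20625% + 14.02734375% + 14.765625% + 6.75% = 57.31171875%.
Rounded: 57.31%.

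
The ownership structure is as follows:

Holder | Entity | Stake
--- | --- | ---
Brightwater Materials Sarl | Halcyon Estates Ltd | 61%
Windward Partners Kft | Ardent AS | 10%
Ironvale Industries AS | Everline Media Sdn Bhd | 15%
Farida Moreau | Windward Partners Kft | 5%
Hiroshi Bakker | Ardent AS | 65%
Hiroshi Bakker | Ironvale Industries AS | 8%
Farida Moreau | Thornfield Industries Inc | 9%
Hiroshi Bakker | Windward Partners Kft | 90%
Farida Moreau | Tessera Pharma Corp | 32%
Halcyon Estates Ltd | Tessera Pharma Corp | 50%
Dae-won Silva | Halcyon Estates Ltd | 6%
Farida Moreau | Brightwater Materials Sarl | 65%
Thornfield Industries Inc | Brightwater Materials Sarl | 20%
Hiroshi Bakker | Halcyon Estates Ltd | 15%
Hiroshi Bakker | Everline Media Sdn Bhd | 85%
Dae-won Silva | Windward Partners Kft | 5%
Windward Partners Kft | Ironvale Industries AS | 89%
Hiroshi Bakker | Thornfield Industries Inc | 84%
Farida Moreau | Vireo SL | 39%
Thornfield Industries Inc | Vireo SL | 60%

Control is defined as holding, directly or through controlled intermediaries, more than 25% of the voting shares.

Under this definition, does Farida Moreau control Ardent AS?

Farida holds 65% of Brightwater, so Farida controls Brightwater.
Brightwater holds 61% of Halcyon, so Farida controls Halcyon.
Farida holds 39% of Vireo, so Farida controls Vireo.
Halcyon and Farida together hold 50% + 32% = 82% of Tessera, so Farida controls Tessera.
Neither Farida nor any entity Farida controls holds any voting interest in Ardent.
So Farida does not control Ardent.

No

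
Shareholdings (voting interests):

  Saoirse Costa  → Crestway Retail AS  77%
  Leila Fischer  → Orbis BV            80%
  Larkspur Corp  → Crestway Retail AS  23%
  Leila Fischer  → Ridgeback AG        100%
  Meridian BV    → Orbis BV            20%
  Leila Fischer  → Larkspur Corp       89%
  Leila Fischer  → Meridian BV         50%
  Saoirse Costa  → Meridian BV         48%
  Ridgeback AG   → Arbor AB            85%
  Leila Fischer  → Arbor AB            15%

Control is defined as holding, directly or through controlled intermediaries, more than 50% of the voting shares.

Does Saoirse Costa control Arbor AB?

Saoirse holds 77% of Crestway, so Saoirse controls Crestway.
Neither Saoirse nor any entity Saoirse controls holds any voting interest in Arbor.
So Saoirse does not control Arbor.

No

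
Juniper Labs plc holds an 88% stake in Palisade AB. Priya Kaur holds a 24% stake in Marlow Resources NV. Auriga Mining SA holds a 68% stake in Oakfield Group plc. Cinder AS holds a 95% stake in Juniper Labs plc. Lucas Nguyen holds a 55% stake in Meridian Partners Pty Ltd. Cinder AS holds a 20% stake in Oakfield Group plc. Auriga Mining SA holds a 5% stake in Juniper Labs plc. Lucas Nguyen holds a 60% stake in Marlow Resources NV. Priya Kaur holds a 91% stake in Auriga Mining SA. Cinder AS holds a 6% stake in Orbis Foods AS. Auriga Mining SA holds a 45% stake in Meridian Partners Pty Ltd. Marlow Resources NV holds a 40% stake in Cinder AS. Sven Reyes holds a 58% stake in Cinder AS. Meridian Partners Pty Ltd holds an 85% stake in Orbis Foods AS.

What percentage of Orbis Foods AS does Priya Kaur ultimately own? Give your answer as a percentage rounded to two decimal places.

35.38%

Priya reaches Orbis along 2 paths.
Via Auriga → Meridian: 91% × 45% × 85% = 34.8075%.
Via Marlow → Cinder: 24% × 40% × 6% = 0.576%.
Total: 34.8075% + 0.576% = 35.3835%.
Rounded: 35.38%.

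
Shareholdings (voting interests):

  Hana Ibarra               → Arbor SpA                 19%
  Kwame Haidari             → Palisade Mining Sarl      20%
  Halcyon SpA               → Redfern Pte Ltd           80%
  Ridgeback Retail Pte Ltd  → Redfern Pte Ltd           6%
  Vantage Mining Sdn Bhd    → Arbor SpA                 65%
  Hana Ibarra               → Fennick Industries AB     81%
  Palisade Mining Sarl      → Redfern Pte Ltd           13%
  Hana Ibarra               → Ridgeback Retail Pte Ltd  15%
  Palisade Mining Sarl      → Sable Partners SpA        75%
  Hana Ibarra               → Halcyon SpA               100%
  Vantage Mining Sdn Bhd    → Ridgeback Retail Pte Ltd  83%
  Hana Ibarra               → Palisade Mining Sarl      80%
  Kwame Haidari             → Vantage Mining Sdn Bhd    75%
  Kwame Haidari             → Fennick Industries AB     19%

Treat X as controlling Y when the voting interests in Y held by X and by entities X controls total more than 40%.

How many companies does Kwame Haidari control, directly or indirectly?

3

Kwame holds 75% of Vantage, so Kwame controls Vantage.
Vantage holds 83% of Ridgeback, so Kwame controls Ridgeback.
Vantage holds 65% of Arbor, so Kwame controls Arbor.
No other company's threshold is met.
Kwame controls 3 companies.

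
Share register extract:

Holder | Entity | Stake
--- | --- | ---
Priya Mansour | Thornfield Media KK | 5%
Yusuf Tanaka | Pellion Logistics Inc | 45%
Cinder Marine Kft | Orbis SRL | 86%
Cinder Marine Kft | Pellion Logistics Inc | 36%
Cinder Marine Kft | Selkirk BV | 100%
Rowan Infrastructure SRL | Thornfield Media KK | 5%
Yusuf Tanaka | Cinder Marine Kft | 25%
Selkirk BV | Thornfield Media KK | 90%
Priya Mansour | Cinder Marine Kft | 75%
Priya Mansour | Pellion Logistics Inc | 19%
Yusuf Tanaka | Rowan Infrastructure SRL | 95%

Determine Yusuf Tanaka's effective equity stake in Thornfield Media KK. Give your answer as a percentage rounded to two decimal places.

27.25%

Yusuf reaches Thornfield along 2 paths.
Via Rowan: 95% × 5% = 4.75%.
Via Cinder → Selkirk: 25% × 100% × 90% = 22.5%.
Total: 4.75% + 22.5% = 27.25%.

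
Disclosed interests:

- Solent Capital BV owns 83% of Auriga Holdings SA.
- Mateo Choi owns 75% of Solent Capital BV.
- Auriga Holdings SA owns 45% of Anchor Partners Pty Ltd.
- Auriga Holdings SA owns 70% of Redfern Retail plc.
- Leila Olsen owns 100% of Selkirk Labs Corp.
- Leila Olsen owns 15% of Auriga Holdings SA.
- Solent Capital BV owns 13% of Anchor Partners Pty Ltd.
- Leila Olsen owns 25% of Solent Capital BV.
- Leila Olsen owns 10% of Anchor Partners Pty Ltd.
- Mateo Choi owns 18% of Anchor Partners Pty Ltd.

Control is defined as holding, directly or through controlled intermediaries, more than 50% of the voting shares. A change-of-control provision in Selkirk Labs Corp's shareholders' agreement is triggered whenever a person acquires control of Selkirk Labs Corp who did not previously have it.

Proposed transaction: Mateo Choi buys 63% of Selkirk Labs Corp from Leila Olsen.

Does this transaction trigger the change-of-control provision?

Yes

The purchase adds only to Mateo's holdings (Leila's stake shrinks), so Mateo is the only person who could newly come to control Selkirk.
Mateo holds 75% of Solent, so Mateo controls Solent.
Solent holds 83% of Auriga, so Mateo controls Auriga.
Mateo and Auriga and Solent together hold 18% + 45% + 13% = 76% of Anchor, so Mateo controls Anchor.
Auriga holds 70% of Redfern, so Mateo controls Redfern.
Neither Mateo nor any entity Mateo controls holds any voting interest in Selkirk.
So before the transaction, Mateo does not control Selkirk.
After the purchase, Mateo holds 63% of Selkirk directly, and Leila's stake falls to 37%.
Mateo holds 63% of Selkirk, so Mateo controls Selkirk.
Mateo did not control Selkirk before and does after, so the clause is triggered.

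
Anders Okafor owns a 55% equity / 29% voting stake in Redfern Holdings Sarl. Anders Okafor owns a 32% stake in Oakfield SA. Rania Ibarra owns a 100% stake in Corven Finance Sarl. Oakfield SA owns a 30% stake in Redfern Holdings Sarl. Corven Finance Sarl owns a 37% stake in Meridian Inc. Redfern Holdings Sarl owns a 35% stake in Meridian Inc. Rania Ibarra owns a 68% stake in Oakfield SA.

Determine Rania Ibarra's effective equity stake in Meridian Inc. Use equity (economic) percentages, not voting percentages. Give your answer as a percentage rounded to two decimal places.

44.14%

Rania reaches Meridian along 2 paths.
Via Corven: 100% × 37% = 37%.
Via Oakfield → Redfern: 68% × 30% × 35% = 7.14%.
Total: 37% + 7.14% = 44.14%.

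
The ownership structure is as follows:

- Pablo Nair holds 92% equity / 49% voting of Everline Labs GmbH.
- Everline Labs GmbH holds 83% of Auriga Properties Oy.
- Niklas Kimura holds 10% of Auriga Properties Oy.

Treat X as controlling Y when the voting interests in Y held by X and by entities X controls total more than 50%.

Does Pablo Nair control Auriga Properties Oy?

No

Pablo's largest direct stake is 49% in Everline, which does not meet the threshold, so Pablo controls no company.
Neither Pablo nor any entity Pablo controls holds any voting interest in Auriga.
So Pablo does not control Auriga.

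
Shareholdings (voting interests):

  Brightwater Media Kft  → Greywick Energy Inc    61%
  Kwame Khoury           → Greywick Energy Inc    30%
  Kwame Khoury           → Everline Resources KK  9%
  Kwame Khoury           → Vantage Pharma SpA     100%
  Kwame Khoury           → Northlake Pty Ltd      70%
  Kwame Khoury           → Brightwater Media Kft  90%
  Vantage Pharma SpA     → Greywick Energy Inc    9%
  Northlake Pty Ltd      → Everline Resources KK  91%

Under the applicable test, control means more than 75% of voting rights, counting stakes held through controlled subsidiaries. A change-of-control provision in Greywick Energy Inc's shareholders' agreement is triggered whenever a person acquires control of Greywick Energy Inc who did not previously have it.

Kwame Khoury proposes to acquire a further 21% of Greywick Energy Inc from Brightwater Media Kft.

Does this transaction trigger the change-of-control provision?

The purchase adds only to Kwame's holdings (Brightwater's stake shrinks), so Kwame is the only person who could newly come to control Greywick.
Kwame holds 90% of Brightwater, so Kwame controls Brightwater.
Kwame holds 100% of Vantage, so Kwame controls Vantage.
Vantage and Brightwater and Kwame together hold 9% + 61% + 30% = 100% of Greywick, so Kwame controls Greywick.
So Kwame already controls Greywick before the transaction.
After the purchase, Kwame's direct stake in Greywick rises to 30% + 21% = 51%, and Brightwater's stake falls to 40%.
Kwame controlled Greywick already, so this is not a new person acquiring control; every other person's position is unchanged or reduced.
No new person acquires control, so the clause is not triggered.

No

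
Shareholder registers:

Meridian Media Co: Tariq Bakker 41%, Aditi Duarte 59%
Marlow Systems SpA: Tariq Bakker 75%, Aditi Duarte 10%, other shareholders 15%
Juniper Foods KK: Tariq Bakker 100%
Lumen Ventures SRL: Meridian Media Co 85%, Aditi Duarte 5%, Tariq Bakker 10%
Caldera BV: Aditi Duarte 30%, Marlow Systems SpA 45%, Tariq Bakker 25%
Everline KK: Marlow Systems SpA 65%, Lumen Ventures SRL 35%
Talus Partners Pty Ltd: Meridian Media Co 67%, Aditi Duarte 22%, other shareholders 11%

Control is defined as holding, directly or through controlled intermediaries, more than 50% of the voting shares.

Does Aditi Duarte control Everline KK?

No

Aditi holds 59% of Meridian, so Aditi controls Meridian.
Meridian and Aditi together hold 85% + 5% = 90% of Lumen, so Aditi controls Lumen.
Meridian and Aditi together hold 67% + 22% = 89% of Talus, so Aditi controls Talus.
In Everline, Aditi's side holds only 35%, not > 50%.
So Aditi does not control Everline.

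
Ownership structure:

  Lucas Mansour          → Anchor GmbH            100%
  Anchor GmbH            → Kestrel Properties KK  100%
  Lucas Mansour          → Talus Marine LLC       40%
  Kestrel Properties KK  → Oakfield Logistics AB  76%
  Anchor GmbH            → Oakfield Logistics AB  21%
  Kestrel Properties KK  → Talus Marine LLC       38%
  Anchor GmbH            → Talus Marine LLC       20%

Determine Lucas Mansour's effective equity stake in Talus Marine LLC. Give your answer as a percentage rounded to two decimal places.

Lucas reaches Talus along 3 paths.
Direct stake: 40% = 40%.
Via Anchor → Kestrel: 100% × 100% × 38% = 38%.
Via Anchor: 100% × 20% = 20%.
Total: 40% + 38% + 20% = 98%.
Rounded: 98.00%.

98.00%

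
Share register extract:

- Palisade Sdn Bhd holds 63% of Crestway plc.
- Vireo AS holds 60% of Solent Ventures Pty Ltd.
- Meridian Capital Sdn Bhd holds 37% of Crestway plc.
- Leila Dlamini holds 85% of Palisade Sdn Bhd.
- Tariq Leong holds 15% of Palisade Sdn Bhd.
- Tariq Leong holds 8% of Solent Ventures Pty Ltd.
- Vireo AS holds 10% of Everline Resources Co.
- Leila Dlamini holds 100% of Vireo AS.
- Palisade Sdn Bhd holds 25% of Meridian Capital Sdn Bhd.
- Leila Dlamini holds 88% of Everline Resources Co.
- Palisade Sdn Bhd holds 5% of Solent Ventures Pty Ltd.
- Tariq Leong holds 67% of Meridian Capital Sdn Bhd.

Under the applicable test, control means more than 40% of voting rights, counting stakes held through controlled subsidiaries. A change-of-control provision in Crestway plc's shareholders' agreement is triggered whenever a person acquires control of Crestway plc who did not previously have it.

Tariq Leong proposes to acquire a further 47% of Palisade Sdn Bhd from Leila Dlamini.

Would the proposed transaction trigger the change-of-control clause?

Yes

The purchase adds only to Tariq's holdings (Leila's stake shrinks), so Tariq is the only person who could newly come to control Crestway.
Tariq holds 67% of Meridian, so Tariq controls Meridian.
In Crestway, Tariq's side holds only 37%, not > 40%.
So before the transaction, Tariq does not control Crestway.
After the purchase, Tariq's direct stake in Palisade rises to 15% + 47% = 62%, and Leila's stake falls to 38%.
Tariq holds 62% of Palisade, so Tariq controls Palisade.
Tariq and Palisade together hold 67% + 25% = 92% of Meridian, so Tariq controls Meridian.
Palisade and Meridian together hold 63% + 37% = 100% of Crestway, so Tariq controls Crestway.
Tariq did not control Crestway before and does after, so the clause is triggered.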